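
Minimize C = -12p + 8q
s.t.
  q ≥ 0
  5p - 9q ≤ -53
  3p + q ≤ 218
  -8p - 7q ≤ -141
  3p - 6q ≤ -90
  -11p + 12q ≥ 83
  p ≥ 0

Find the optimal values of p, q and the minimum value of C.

p = 2533/47, q = 2647/47, minimum C = -9220/47

Vertices and C = -12p + 8q:
  (2533/47, 2647/47) → C = -9220/47
  (0, 218) → C = 1744
  (72/23, 381/23) → C = 2184/23
  (0, 141/7) → C = 1128/7
  (97/5, 247/10) → C = -176/5

The binding constraints are 3p + q = 218 and -11p + 12q = 83.
Solving simultaneously gives p = 2533/47, q = 2647/47.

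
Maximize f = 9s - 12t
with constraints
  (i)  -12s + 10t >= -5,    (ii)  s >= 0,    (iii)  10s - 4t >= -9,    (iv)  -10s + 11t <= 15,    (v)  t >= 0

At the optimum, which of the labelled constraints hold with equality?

(i) and (v)

Vertices and f = 9s - 12t:
  (205/32, 115/16) → f = -915/32
  (5/12, 0) → f = 15/4
  (0, 15/11) → f = -180/11
  (0, 0) → f = 0

The maximum is at (5/12, 0). Substituting into each constraint, equality holds for (i) and (v); the remaining constraints have slack.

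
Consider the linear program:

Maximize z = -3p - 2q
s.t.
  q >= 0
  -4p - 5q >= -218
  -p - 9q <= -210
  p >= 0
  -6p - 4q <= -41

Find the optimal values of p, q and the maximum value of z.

p = 0, q = 70/3, maximum z = -140/3

The optimum lies where -p - 9q = -210 and p = 0.
Solving simultaneously gives p = 0, q = 70/3.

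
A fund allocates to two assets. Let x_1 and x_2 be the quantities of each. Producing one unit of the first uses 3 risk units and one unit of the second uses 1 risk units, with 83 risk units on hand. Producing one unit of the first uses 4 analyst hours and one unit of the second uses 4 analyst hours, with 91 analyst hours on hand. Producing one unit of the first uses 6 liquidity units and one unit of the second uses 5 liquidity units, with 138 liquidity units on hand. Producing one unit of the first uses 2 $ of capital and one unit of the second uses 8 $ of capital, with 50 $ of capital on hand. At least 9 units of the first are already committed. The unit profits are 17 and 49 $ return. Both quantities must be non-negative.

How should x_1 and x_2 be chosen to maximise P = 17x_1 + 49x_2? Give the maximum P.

Corner points and P = 17x_1 + 49x_2:
  (91/4, 0) → P = 1547/4
  (9, 0) → P = 153
  (22, 3/4) → P = 1643/4
  (9, 4) → P = 349

The binding constraints are 4x_1 + 4x_2 = 91 and 2x_1 + 8x_2 = 50.
Solving simultaneously gives x_1 = 22, x_2 = 3/4.

x_1 = 22, x_2 = 3/4, maximum P = 1643/4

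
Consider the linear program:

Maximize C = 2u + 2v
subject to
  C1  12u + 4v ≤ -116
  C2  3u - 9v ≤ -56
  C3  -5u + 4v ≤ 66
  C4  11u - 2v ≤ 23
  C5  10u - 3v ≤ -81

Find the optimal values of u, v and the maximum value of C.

u = -182/17, v = 53/17, maximum C = -258/17

Corner points and C = 2u + 2v:
  (-317/30, 27/10) → C = -236/15
  (-182/17, 53/17) → C = -258/17
  (-370/33, 82/33) → C = -192/11

At the optimal vertex, 12u + 4v = -116 and -5u + 4v = 66.
Solving simultaneously gives u = -182/17, v = 53/17.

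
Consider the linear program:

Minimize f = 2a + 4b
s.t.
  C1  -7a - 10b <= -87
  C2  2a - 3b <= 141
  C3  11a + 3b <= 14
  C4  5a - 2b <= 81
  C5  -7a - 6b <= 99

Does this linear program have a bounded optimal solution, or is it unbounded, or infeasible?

Vertices and f = 2a + 4b:
  (-121/89, 859/89) → f = 3194/89
  (-54, 93/2) → f = 78
The feasible region has finitely many vertices and no improving ray; the minimum is 3194/89 at (-121/89, 859/89).

bounded optimum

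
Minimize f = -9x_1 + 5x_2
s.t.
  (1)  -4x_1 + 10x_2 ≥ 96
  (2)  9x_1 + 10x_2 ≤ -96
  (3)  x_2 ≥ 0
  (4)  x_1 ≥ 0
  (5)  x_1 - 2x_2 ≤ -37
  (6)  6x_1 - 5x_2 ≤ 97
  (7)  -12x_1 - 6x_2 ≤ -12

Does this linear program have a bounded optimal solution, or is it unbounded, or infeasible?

The boundaries x_1 = 0 and x_1 - 2x_2 = -37 meet at (0, 37/2), but that point violates 9x_1 + 10x_2 ≤ -96. Every candidate vertex is excluded by some other constraint, so the feasible region is empty.

infeasible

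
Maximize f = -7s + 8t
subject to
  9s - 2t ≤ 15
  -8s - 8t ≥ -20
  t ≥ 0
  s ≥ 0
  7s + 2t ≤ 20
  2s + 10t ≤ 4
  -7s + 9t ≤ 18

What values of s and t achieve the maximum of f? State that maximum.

s = 0, t = 2/5, maximum f = 16/5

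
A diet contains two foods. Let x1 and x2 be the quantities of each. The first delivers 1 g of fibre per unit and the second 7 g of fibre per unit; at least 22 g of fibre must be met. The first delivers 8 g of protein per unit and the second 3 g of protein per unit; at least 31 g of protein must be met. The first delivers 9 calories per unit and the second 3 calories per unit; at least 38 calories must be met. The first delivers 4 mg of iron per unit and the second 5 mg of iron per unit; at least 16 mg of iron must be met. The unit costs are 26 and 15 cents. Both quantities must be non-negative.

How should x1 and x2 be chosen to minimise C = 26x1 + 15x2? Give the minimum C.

Vertices and C = 26x1 + 15x2:
  (0, 38/3) → C = 190
  (22, 0) → C = 572
  (10/3, 8/3) → C = 380/3
The feasible region is unbounded (it extends along (0, 1), (1, 0)), but C strictly increases along every unbounded feasible direction, so there is no improving ray and the minimum is attained at a vertex.

The optimum lies where x1 + 7x2 = 22 and 9x1 + 3x2 = 38.
Solving simultaneously gives x1 = 10/3, x2 = 8/3.

x1 = 10/3, x2 = 8/3, minimum C = 380/3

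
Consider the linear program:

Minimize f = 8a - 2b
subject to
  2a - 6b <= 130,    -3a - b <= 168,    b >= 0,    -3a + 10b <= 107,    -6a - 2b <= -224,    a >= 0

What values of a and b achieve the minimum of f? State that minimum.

Extreme points and f = 8a - 2b:
  (65, 0) → f = 520
  (971, 302) → f = 7164
  (112/3, 0) → f = 896/3
  (1013/33, 219/11) → f = 6790/33

a = 1013/33, b = 219/11, minimum f = 6790/33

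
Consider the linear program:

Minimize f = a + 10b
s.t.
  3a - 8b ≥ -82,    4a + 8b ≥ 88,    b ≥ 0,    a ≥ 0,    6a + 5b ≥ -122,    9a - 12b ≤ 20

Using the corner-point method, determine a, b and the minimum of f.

a = 152/15, b = 89/15, minimum f = 1042/15

Vertices and f = a + 10b:
  (6/7, 74/7) → f = 746/7
  (286/9, 133/6) → f = 2281/9
  (152/15, 89/15) → f = 1042/15

The optimum lies where 4a + 8b = 88 and 9a - 12b = 20.
Solving simultaneously gives a = 152/15, b = 89/15.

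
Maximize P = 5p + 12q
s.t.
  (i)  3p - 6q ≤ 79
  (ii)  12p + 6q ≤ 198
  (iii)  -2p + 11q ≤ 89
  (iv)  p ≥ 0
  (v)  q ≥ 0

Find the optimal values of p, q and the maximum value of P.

Vertices and P = 5p + 12q:
  (137/12, 61/6) → P = 2149/12
  (33/2, 0) → P = 165/2
  (0, 89/11) → P = 1068/11
  (0, 0) → P = 0

The optimum lies where 12p + 6q = 198 and -2p + 11q = 89.
Solving simultaneously gives p = 137/12, q = 61/6.

p = 137/12, q = 61/6, maximum P = 2149/12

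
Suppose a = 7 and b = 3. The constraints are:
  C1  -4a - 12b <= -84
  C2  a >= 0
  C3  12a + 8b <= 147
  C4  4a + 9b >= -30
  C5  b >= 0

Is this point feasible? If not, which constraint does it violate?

Constraint C1: -4a - 12b = -64, which is not ≤ -84. All other constraints are satisfied.

not feasible — violates C1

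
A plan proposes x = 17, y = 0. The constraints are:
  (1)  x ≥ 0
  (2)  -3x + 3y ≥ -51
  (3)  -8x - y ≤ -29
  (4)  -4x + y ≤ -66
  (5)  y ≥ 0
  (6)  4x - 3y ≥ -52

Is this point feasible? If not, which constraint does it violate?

(1): 17 ≥ 0 ✓
(2): -51 ≥ -51 ✓
(3): -136 ≤ -29 ✓
(4): -68 ≤ -66 ✓
(5): 0 ≥ 0 ✓
(6): 68 ≥ -52 ✓

feasible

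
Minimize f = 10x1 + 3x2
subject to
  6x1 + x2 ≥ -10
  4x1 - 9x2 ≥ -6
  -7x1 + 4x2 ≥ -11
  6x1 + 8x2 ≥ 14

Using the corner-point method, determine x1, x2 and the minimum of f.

Feasible corners and f = 10x1 + 3x2:
  (123/47, 86/47) → f = 1488/47
  (39/43, 46/43) → f = 528/43
  (9/5, 2/5) → f = 96/5

x1 = 39/43, x2 = 46/43, minimum f = 528/43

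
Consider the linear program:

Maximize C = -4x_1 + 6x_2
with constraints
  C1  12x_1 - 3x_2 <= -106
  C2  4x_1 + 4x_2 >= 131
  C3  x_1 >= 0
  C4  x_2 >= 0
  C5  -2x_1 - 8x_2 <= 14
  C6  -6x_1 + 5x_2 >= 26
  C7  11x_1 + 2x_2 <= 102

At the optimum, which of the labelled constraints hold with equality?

Vertices and C = -4x_1 + 6x_2:
  (0, 106/3) → C = 212
  (94/57, 2390/57) → C = 13964/57
  (0, 51) → C = 306

The maximum is at (0, 51). Substituting into each constraint, equality holds for C3 and C7; the remaining constraints have slack.

C3 and C7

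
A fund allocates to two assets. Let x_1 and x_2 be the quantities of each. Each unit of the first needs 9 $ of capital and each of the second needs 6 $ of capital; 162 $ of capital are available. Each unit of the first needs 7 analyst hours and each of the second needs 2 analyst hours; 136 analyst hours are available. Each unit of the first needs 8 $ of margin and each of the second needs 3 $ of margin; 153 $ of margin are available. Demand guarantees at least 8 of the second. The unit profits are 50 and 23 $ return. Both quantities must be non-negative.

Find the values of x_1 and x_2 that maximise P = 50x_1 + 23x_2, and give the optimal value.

x_1 = 38/3, x_2 = 8, maximum P = 2452/3

Feasible corners and P = 50x_1 + 23x_2:
  (0, 27) → P = 621
  (0, 8) → P = 184
  (38/3, 8) → P = 2452/3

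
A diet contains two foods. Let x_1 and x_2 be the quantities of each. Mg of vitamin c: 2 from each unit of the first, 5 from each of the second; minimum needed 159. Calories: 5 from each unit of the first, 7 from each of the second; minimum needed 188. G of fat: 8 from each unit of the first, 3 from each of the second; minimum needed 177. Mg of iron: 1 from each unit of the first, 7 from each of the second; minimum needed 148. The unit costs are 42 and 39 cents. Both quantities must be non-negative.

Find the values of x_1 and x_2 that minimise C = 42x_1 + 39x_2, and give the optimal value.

Extreme points and C = 42x_1 + 39x_2:
  (0, 59) → C = 2301
  (148, 0) → C = 6216
  (12, 27) → C = 1557
  (373/9, 137/9) → C = 7003/3
The feasible region is unbounded (it extends along (0, 1), (1, 0)), but C strictly increases along every unbounded feasible direction, so there is no improving ray and the minimum is attained at a vertex.

x_1 = 12, x_2 = 27, minimum C = 1557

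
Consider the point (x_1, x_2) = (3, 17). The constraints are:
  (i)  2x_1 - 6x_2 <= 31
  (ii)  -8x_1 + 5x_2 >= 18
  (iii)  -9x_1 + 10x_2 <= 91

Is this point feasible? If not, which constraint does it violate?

Constraint (iii): -9x_1 + 10x_2 = 143, which is not ≤ 91. All other constraints are satisfied.

not feasible — violates (iii)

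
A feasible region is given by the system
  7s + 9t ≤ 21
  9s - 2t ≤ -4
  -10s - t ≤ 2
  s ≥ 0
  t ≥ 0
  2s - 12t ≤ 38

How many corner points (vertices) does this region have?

Of the 15 pairwise boundary intersections, those satisfying every inequality are:
  (6/95, 217/95)
  (0, 7/3)
  (0, 2)

3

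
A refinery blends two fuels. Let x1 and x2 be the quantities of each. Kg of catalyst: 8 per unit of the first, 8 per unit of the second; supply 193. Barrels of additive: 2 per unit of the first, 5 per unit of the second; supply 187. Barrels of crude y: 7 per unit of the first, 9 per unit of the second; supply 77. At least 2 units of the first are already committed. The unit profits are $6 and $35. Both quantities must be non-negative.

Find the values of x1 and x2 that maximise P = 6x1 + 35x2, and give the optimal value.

x1 = 2, x2 = 7, maximum P = 257

Corner points and P = 6x1 + 35x2:
  (11, 0) → P = 66
  (2, 0) → P = 12
  (2, 7) → P = 257

At the optimal vertex, 7x1 + 9x2 = 77 and x1 = 2.
Solving simultaneously gives x1 = 2, x2 = 7.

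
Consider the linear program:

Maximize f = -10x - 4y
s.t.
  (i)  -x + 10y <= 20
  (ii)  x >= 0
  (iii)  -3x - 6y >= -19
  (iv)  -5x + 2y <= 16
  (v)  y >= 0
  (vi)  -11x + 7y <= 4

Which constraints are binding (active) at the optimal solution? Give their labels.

Vertices and f = -10x - 4y:
  (35/18, 79/36) → f = -254/9
  (100/103, 216/103) → f = -1864/103
  (0, 0) → f = 0
  (0, 4/7) → f = -16/7
  (19/3, 0) → f = -190/3

The maximum is at (0, 0). Substituting into each constraint, equality holds for (ii) and (v); the remaining constraints have slack.

(ii) and (v)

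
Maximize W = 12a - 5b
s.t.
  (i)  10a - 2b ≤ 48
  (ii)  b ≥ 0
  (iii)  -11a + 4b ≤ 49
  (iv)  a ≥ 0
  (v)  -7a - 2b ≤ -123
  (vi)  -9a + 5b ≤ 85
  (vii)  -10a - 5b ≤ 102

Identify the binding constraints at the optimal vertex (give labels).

(i) and (v)

Feasible corners and W = 12a - 5b:
  (171/17, 447/17) → W = -183/17
  (205/16, 641/16) → W = -745/16
  (445/53, 1702/53) → W = -3170/53

The maximum is at (171/17, 447/17). Substituting into each constraint, equality holds for (i) and (v); the remaining constraints have slack.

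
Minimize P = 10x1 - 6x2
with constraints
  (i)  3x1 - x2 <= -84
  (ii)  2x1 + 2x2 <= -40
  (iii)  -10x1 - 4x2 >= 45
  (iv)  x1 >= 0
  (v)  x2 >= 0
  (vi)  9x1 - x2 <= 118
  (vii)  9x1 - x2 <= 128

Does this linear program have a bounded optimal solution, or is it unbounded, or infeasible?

infeasible

The boundaries 3x1 - x2 = -84 and 2x1 + 2x2 = -40 meet at (-26, 6), but that point violates x1 ≥ 0. Every candidate vertex is excluded by some other constraint, so the feasible region is empty.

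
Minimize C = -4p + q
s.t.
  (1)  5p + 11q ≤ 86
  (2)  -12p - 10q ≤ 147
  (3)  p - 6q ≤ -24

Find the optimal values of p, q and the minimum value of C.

Vertices and C = -4p + q:
  (-2477/82, 1767/82) → C = 11675/82
  (252/41, 206/41) → C = -802/41
  (-561/41, 141/82) → C = 4629/82

p = 252/41, q = 206/41, minimum C = -802/41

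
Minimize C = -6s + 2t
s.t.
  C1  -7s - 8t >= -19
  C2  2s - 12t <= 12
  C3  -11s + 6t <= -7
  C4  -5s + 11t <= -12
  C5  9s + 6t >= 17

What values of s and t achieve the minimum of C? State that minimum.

s = 81/25, t = -23/50, minimum C = -509/25

Corner points and C = -6s + 2t:
  (81/25, -23/50) → C = -509/25
  (305/117, 11/117) → C = -1808/117
  (23/10, -37/60) → C = -451/30
  (259/129, -23/129) → C = -1600/129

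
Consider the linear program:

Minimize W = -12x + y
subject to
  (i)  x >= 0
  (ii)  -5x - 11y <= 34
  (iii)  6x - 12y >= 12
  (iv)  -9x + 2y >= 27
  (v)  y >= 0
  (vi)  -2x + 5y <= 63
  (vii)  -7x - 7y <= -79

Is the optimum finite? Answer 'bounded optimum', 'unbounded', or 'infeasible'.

infeasible

The boundaries 6x - 12y = 12 and -2x + 5y = 63 meet at (136, 67), but that point violates -9x + 2y ≥ 27. Every candidate vertex is excluded by some other constraint, so the feasible region is empty.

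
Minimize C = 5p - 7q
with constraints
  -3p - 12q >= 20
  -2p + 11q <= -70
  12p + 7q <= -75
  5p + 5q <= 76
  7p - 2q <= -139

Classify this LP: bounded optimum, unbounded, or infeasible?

From the feasible point (-1669/73, -768/73), moving in the direction (-11, -2) keeps every constraint satisfied while C decreases without bound.

unbounded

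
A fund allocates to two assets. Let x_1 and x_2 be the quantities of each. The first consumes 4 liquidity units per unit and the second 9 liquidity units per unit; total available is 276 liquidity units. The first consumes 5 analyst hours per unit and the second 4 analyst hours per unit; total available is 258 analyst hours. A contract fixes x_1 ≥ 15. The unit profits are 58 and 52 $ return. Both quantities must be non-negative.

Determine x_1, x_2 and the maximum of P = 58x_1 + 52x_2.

x_1 = 42, x_2 = 12, maximum P = 3060

Extreme points and P = 58x_1 + 52x_2:
  (258/5, 0) → P = 14964/5
  (15, 0) → P = 870
  (42, 12) → P = 3060
  (15, 24) → P = 2118

The optimum lies where 4x_1 + 9x_2 = 276 and 5x_1 + 4x_2 = 258.
Solving simultaneously gives x_1 = 42, x_2 = 12.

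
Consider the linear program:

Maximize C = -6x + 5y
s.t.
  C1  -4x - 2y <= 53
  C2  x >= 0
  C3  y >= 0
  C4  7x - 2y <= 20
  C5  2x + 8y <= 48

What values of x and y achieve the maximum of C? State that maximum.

Vertices and C = -6x + 5y:
  (0, 0) → C = 0
  (0, 6) → C = 30
  (20/7, 0) → C = -120/7
  (64/15, 74/15) → C = -14/15

At the optimal vertex, x = 0 and 2x + 8y = 48.
Solving simultaneously gives x = 0, y = 6.

x = 0, y = 6, maximum C = 30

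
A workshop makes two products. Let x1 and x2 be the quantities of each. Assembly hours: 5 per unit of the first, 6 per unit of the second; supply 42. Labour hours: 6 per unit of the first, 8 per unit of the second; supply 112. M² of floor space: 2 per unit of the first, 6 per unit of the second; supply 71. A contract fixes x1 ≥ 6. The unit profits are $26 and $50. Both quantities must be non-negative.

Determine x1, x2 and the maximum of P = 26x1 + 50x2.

x1 = 6, x2 = 2, maximum P = 256

Feasible corners and P = 26x1 + 50x2:
  (42/5, 0) → P = 1092/5
  (6, 0) → P = 156
  (6, 2) → P = 256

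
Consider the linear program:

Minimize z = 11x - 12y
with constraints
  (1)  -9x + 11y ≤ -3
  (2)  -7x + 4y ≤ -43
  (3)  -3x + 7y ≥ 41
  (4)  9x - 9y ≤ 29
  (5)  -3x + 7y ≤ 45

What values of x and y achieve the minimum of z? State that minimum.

x = 236/15, y = 63/5, minimum z = 328/15

Extreme points and z = 11x - 12y:
  (236/15, 63/5) → z = 328/15
  (146/9, 13) → z = 202/9
  (143/9, 38/3) → z = 205/9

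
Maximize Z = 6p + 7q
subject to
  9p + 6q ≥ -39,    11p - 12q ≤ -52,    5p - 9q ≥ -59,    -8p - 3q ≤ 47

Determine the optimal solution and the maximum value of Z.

p = 80/13, q = 389/39, maximum Z = 4163/39

Feasible corners and Z = 6p + 7q:
  (-130/29, 13/58) → Z = -1469/58
  (-235/37, 112/37) → Z = -626/37
  (80/13, 389/39) → Z = 4163/39

The optimum lies where 11p - 12q = -52 and 5p - 9q = -59.
Solving simultaneously gives p = 80/13, q = 389/39.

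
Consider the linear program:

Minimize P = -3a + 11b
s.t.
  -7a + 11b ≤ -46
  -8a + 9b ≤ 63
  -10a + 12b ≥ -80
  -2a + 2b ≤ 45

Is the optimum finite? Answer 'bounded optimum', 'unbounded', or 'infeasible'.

bounded optimum

Extreme points and P = -3a + 11b:
  (-1107/25, -809/25) → P = -5578/25
  (164/13, 50/13) → P = 58/13
  (-279/2, -117) → P = -1737/2
  (-175, -305/2) → P = -2305/2
The feasible region has finitely many vertices and no improving ray; the minimum is -2305/2 at (-175, -305/2).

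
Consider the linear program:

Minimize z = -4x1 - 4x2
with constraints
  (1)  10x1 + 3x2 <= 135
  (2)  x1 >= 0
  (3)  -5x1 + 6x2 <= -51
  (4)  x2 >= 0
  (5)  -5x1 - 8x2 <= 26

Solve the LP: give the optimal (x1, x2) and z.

Feasible corners and z = -4x1 - 4x2:
  (321/25, 11/5) → z = -1504/25
  (27/2, 0) → z = -54
  (51/5, 0) → z = -204/5

x1 = 321/25, x2 = 11/5, minimum z = -1504/25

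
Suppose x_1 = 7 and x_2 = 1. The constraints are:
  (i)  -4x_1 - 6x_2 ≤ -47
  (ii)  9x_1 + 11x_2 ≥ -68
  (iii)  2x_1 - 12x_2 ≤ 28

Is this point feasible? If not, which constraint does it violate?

not feasible — violates (i)

Constraint (i): -4x_1 - 6x_2 = -34, which is not ≤ -47. All other constraints are satisfied.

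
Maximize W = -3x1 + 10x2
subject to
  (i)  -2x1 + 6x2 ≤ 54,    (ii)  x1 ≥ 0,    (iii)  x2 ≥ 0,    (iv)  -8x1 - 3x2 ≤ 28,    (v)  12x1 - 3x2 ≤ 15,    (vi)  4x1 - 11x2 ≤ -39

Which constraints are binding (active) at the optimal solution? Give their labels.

Corner points and W = -3x1 + 10x2:
  (0, 9) → W = 90
  (42/11, 113/11) → W = 1004/11
  (0, 39/11) → W = 390/11
  (47/20, 22/5) → W = 739/20

The maximum is at (42/11, 113/11). Substituting into each constraint, equality holds for (i) and (v); the remaining constraints have slack.

(i) and (v)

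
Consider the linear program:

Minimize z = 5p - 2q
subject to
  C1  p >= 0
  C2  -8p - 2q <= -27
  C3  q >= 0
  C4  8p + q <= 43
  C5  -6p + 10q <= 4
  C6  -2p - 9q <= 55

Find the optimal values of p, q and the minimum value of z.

Vertices and z = 5p - 2q:
  (27/8, 0) → z = 135/8
  (131/46, 97/46) → z = 461/46
  (43/8, 0) → z = 215/8
  (213/43, 145/43) → z = 775/43

At the optimal vertex, -8p - 2q = -27 and -6p + 10q = 4.
Solving simultaneously gives p = 131/46, q = 97/46.

p = 131/46, q = 97/46, minimum z = 461/46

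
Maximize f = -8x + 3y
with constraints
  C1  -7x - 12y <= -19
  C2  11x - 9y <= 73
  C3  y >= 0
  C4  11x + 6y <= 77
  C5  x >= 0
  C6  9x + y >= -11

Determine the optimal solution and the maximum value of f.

x = 0, y = 77/6, maximum f = 77/2

Feasible corners and f = -8x + 3y:
  (19/7, 0) → f = -152/7
  (0, 19/12) → f = 19/4
  (73/11, 0) → f = -584/11
  (377/55, 4/15) → f = -2972/55
  (0, 77/6) → f = 77/2

The optimum lies where 11x + 6y = 77 and x = 0.
Solving simultaneously gives x = 0, y = 77/6.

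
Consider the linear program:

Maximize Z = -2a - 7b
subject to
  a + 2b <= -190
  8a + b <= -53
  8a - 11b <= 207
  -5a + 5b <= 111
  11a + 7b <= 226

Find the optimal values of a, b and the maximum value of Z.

a = -752/5, b = -641/5, maximum Z = 5991/5

Corner points and Z = -2a - 7b:
  (-1676/27, -1727/27) → Z = 5147/9
  (-1172/15, -839/15) → Z = 2739/5
  (-752/5, -641/5) → Z = 5991/5

The optimum lies where 8a - 11b = 207 and -5a + 5b = 111.
Solving simultaneously gives a = -752/5, b = -641/5.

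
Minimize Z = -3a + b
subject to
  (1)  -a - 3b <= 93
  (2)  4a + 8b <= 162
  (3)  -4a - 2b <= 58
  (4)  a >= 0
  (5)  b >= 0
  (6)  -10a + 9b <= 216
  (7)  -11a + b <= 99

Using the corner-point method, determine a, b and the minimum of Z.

Feasible corners and Z = -3a + b:
  (0, 81/4) → Z = 81/4
  (81/2, 0) → Z = -243/2
  (0, 0) → Z = 0

a = 81/2, b = 0, minimum Z = -243/2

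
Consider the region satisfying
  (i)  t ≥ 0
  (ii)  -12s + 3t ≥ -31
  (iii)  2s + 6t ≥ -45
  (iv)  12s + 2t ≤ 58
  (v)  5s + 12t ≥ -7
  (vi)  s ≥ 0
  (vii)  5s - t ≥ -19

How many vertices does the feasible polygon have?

5

Intersecting each pair of boundary lines and keeping only the points that satisfy every inequality leaves:
  (31/12, 0)
  (0, 0)
  (59/15, 27/5)
  (10/11, 259/11)
  (0, 19)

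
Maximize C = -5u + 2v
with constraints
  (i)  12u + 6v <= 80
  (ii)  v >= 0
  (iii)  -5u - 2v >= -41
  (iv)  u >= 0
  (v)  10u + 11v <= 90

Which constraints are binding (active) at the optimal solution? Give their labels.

Extreme points and C = -5u + 2v:
  (20/3, 0) → C = -100/3
  (85/18, 35/9) → C = -95/6
  (0, 0) → C = 0
  (0, 90/11) → C = 180/11

The maximum is at (0, 90/11). Substituting into each constraint, equality holds for (iv) and (v); the remaining constraints have slack.

(iv) and (v)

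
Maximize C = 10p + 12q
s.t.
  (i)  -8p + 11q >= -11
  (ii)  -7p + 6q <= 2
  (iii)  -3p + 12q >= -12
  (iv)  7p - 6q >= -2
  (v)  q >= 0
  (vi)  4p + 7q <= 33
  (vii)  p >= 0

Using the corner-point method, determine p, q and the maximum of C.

p = 22/5, q = 11/5, maximum C = 352/5

Vertices and C = 10p + 12q:
  (11/8, 0) → C = 55/4
  (22/5, 11/5) → C = 352/5
  (184/73, 239/73) → C = 4708/73
  (0, 1/3) → C = 4
  (0, 0) → C = 0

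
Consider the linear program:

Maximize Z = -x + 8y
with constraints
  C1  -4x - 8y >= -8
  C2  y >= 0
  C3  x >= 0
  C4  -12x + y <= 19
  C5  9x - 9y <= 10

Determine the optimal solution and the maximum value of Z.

x = 0, y = 1, maximum Z = 8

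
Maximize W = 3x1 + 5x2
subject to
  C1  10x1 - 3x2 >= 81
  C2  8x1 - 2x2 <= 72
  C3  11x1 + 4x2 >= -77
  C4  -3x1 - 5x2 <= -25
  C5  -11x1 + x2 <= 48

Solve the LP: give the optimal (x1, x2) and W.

x1 = 27/2, x2 = 18, maximum W = 261/2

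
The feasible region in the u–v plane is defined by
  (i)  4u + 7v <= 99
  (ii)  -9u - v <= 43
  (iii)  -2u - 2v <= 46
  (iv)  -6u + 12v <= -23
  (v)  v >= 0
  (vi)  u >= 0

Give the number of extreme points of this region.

Of the 15 pairwise boundary intersections, those satisfying every inequality are:
  (1349/90, 251/45)
  (99/4, 0)
  (23/6, 0)

3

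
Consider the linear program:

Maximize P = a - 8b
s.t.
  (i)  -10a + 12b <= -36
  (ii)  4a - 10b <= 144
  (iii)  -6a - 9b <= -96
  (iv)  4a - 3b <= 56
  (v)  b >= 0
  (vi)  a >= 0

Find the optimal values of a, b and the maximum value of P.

Vertices and P = a - 8b:
  (82/9, 124/27) → P = -746/27
  (94/3, 208/9) → P = -1382/9
  (44/3, 8/9) → P = 68/9

At the optimal vertex, -6a - 9b = -96 and 4a - 3b = 56.
Solving simultaneously gives a = 44/3, b = 8/9.

a = 44/3, b = 8/9, maximum P = 68/9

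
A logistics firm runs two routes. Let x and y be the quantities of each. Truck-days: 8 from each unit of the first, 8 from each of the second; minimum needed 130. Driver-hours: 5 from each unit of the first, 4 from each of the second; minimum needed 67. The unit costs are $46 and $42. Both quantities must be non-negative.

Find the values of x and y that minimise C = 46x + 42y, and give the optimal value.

Feasible corners and C = 46x + 42y:
  (0, 67/4) → C = 1407/2
  (65/4, 0) → C = 1495/2
  (2, 57/4) → C = 1381/2
The feasible region is unbounded (it extends along (0, 1), (1, 0)), but C strictly increases along every unbounded feasible direction, so there is no improving ray and the minimum is attained at a vertex.

The optimum lies where 8x + 8y = 130 and 5x + 4y = 67.
Solving simultaneously gives x = 2, y = 57/4.

x = 2, y = 57/4, minimum C = 1381/2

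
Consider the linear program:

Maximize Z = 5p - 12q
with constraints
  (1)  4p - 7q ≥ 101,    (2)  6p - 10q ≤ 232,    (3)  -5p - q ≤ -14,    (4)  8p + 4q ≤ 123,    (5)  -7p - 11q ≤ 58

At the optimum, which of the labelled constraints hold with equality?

Vertices and Z = 5p - 12q:
  (1265/72, -79/18) → Z = 10117/72
  (235/31, -313/31) → Z = 4931/31
  (83/4, -43/4) → Z = 931/4
  (29/2, -29/2) → Z = 493/2

The maximum is at (29/2, -29/2). Substituting into each constraint, equality holds for (2) and (5); the remaining constraints have slack.

(2) and (5)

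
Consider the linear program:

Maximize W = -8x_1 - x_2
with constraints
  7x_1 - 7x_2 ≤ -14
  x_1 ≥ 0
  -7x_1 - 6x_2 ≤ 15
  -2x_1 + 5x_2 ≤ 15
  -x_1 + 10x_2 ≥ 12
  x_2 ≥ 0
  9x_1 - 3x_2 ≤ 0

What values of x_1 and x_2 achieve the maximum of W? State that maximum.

x_1 = 0, x_2 = 2, maximum W = -2

Vertices and W = -8x_1 - x_2:
  (0, 2) → W = -2
  (1, 3) → W = -11
  (0, 3) → W = -3
  (15/13, 45/13) → W = -165/13

The optimum lies where 7x_1 - 7x_2 = -14 and x_1 = 0.
Solving simultaneously gives x_1 = 0, x_2 = 2.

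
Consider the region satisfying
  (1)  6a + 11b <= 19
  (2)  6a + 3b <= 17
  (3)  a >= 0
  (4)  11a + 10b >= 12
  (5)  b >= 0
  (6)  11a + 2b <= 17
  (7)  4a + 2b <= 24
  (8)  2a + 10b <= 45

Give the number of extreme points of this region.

5

Intersecting each pair of boundary lines and keeping only the points that satisfy every inequality leaves:
  (0, 19/11)
  (149/109, 107/109)
  (0, 6/5)
  (12/11, 0)
  (17/11, 0)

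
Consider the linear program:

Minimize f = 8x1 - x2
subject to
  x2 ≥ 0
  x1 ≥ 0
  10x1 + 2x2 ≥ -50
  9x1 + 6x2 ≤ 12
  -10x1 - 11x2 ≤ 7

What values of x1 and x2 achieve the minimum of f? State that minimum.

x1 = 0, x2 = 2, minimum f = -2

Corner points and f = 8x1 - x2:
  (0, 0) → f = 0
  (4/3, 0) → f = 32/3
  (0, 2) → f = -2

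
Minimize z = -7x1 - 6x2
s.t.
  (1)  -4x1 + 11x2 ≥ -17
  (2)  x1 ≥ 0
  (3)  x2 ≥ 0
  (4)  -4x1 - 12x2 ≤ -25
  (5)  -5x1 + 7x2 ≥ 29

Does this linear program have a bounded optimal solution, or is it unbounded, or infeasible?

From the feasible point (0, 29/7), moving in the direction (0, 1) keeps every constraint satisfied while z decreases without bound.

unbounded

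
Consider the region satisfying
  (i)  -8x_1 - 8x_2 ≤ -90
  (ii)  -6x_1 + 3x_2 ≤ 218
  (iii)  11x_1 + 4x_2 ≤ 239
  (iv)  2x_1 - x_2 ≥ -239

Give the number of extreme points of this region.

Of the 5 pairwise boundary intersections, those satisfying every inequality are:
  (-737/36, 571/18)
  (194/7, -461/28)
  (-155/57, 3832/57)

3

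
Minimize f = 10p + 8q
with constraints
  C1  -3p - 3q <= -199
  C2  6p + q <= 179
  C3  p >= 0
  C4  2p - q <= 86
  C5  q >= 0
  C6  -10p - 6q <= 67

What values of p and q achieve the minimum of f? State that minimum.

Feasible corners and f = 10p + 8q:
  (338/15, 219/5) → f = 8636/15
  (0, 199/3) → f = 1592/3
  (0, 179) → f = 1432

At the optimal vertex, -3p - 3q = -199 and p = 0.
Solving simultaneously gives p = 0, q = 199/3.

p = 0, q = 199/3, minimum f = 1592/3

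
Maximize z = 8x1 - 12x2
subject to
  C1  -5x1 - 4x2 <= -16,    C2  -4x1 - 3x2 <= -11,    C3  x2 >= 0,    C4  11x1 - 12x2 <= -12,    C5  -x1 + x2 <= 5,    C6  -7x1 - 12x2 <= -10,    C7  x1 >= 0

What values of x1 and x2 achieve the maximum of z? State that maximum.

x1 = 18/13, x2 = 59/26, maximum z = -210/13

Vertices and z = 8x1 - 12x2:
  (18/13, 59/26) → z = -210/13
  (0, 4) → z = -48
  (0, 5) → z = -60
The feasible region is unbounded (it extends along (12, 11), (1, 1)), but z strictly decreases along every unbounded feasible direction, so there is no improving ray and the maximum is attained at a vertex.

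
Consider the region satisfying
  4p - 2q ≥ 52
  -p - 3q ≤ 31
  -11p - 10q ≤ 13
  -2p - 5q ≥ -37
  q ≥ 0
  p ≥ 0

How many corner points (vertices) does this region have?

3

The feasible vertices (each the meet of two boundaries and inside every other half-plane) are:
  (167/12, 11/6)
  (13, 0)
  (37/2, 0)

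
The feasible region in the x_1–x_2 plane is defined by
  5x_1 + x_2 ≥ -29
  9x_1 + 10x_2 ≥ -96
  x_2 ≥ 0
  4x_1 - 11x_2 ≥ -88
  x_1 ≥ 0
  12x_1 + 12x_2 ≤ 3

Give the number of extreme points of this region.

Intersecting each pair of boundary lines and keeping only the points that satisfy every inequality leaves:
  (0, 0)
  (1/4, 0)
  (0, 1/4)

3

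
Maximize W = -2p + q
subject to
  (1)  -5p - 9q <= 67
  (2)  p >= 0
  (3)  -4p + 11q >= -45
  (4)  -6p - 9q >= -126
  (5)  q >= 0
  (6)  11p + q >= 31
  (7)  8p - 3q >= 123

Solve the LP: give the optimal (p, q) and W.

p = 33/2, q = 3, maximum W = -30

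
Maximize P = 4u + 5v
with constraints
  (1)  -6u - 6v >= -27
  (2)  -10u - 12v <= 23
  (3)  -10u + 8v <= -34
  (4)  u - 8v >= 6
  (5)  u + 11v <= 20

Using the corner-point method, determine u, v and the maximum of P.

Vertices and P = 4u + 5v:
  (77/2, -34) → P = -16
  (14/3, -1/6) → P = 107/6
  (28/25, -57/20) → P = -977/100
  (28/9, -13/36) → P = 383/36

u = 14/3, v = -1/6, maximum P = 107/6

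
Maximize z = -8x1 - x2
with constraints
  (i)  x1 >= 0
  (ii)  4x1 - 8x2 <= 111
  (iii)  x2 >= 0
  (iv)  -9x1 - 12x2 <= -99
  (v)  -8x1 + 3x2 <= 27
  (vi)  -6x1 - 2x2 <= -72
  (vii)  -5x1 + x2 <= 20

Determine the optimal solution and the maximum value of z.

x1 = 81/17, x2 = 369/17, maximum z = -1017/17

Extreme points and z = -8x1 - x2:
  (111/4, 0) → z = -222
  (12, 0) → z = -96
  (81/17, 369/17) → z = -1017/17
The feasible region is unbounded (it extends along (3, 8), (2, 1)), but z strictly decreases along every unbounded feasible direction, so there is no improving ray and the maximum is attained at a vertex.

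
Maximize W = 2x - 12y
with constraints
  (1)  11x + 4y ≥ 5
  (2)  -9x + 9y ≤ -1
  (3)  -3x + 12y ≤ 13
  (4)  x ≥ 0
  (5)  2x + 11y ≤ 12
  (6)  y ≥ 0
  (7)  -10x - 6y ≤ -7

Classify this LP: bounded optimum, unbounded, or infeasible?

bounded optimum

Corner points and W = 2x - 12y:
  (119/117, 106/117) → W = -1034/117
  (23/48, 53/144) → W = -83/24
  (6, 0) → W = 12
  (7/10, 0) → W = 7/5
The feasible region has finitely many vertices and no improving ray; the maximum is 12 at (6, 0).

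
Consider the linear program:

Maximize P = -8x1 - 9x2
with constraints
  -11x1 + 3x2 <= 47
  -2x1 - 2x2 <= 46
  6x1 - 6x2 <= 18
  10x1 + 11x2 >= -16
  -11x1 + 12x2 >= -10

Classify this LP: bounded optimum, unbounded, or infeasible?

bounded optimum

Vertices and P = -8x1 - 9x2:
  (-565/151, 294/151) → P = 1874/151
  (26, 23) → P = -415
  (-82/241, -276/241) → P = 3140/241
The feasible region has finitely many vertices and no improving ray; the maximum is 3140/241 at (-82/241, -276/241).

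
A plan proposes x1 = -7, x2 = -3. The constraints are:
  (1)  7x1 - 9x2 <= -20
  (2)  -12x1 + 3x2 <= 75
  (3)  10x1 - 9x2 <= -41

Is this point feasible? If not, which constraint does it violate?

(1): -22 ≤ -20 ✓
(2): 75 ≤ 75 ✓
(3): -43 ≤ -41 ✓

feasible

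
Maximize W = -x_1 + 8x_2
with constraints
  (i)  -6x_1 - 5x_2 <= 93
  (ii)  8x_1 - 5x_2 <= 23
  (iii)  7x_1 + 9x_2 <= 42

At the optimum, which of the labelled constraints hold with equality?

(i) and (iii)

Feasible corners and W = -x_1 + 8x_2:
  (-5, -63/5) → W = -479/5
  (-1047/19, 903/19) → W = 8271/19
  (417/107, 175/107) → W = 983/107

The maximum is at (-1047/19, 903/19). Substituting into each constraint, equality holds for (i) and (iii); the remaining constraints have slack.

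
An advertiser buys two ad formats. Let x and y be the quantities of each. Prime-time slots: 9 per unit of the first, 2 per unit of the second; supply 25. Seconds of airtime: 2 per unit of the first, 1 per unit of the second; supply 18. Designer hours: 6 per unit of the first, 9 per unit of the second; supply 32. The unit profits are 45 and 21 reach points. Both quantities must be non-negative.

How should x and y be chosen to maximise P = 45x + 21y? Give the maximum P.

Corner points and P = 45x + 21y:
  (0, 0) → P = 0
  (0, 32/9) → P = 224/3
  (25/9, 0) → P = 125
  (7/3, 2) → P = 147

The binding constraints are 9x + 2y = 25 and 6x + 9y = 32.
Solving simultaneously gives x = 7/3, y = 2.

x = 7/3, y = 2, maximum P = 147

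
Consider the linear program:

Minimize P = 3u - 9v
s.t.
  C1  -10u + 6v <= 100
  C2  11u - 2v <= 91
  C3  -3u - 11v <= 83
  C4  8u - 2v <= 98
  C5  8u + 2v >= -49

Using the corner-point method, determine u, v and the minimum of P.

Feasible corners and P = 3u - 9v:
  (373/23, 1005/23) → P = -7926/23
  (-247/34, 155/34) → P = -1068/17
  (835/127, -1186/127) → P = 13179/127
  (-373/82, -517/82) → P = 1767/41

u = 373/23, v = 1005/23, minimum P = -7926/23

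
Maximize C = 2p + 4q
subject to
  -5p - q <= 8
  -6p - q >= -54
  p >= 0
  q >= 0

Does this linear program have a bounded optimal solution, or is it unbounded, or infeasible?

bounded optimum

Vertices and C = 2p + 4q:
  (0, 54) → C = 216
  (9, 0) → C = 18
  (0, 0) → C = 0
The feasible region has finitely many vertices and no improving ray; the maximum is 216 at (0, 54).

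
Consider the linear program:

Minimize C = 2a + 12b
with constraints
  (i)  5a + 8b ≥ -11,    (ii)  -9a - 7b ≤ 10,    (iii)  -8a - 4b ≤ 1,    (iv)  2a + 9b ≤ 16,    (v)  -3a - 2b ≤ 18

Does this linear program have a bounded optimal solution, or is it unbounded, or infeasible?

From the feasible point (9/11, -83/44), moving in the direction (9, -2) keeps every constraint satisfied while C decreases without bound.

unbounded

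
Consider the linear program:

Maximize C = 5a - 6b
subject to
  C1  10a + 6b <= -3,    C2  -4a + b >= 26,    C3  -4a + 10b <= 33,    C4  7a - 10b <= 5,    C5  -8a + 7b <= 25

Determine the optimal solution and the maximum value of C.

Corner points and C = 5a - 6b:
  (-265/33, -202/33) → C = -113/33
  (-157/20, -27/5) → C = -137/20
  (-285/31, -215/31) → C = -135/31

a = -265/33, b = -202/33, maximum C = -113/33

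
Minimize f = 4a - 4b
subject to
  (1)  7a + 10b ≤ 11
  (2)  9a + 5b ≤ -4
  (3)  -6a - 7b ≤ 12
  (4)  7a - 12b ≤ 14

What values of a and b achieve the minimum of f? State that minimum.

Vertices and f = 4a - 4b:
  (-19/11, 127/55) → f = -888/55
  (-197/11, 150/11) → f = -1388/11
  (2/13, -14/13) → f = 64/13
  (-46/121, -168/121) → f = 488/121

The optimum lies where 7a + 10b = 11 and -6a - 7b = 12.
Solving simultaneously gives a = -197/11, b = 150/11.

a = -197/11, b = 150/11, minimum f = -1388/11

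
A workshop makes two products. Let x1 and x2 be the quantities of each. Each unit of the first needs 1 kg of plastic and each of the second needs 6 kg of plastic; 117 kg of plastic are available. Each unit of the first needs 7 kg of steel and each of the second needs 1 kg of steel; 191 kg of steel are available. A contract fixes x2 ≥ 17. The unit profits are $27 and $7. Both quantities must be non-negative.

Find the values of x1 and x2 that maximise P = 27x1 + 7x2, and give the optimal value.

Vertices and P = 27x1 + 7x2:
  (0, 39/2) → P = 273/2
  (0, 17) → P = 119
  (15, 17) → P = 524

The optimum lies where x1 + 6x2 = 117 and x2 = 17.
Solving simultaneously gives x1 = 15, x2 = 17.

x1 = 15, x2 = 17, maximum P = 524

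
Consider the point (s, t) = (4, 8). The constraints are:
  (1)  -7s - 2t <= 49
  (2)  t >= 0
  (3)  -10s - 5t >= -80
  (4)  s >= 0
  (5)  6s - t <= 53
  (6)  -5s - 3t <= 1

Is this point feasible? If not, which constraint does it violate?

(1): -44 ≤ 49 ✓
(2): 8 ≥ 0 ✓
(3): -80 ≥ -80 ✓
(4): 4 ≥ 0 ✓
(5): 16 ≤ 53 ✓
(6): -44 ≤ 1 ✓

feasible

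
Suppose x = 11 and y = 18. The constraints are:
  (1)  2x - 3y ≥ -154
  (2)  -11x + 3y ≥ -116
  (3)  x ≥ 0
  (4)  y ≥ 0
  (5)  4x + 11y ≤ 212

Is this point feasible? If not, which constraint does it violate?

not feasible — violates (5)

Constraint (5): 4x + 11y = 242, which is not ≤ 212. All other constraints are satisfied.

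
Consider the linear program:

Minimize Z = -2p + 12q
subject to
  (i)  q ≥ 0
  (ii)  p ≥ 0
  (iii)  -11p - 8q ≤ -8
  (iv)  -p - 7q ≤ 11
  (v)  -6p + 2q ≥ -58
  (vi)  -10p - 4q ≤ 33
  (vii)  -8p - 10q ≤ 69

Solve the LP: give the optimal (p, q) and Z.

Feasible corners and Z = -2p + 12q:
  (8/11, 0) → Z = -16/11
  (29/3, 0) → Z = -58/3
  (0, 1) → Z = 12
The feasible region is unbounded (it extends along (0, 1), (1, 3)), but Z strictly increases along every unbounded feasible direction, so there is no improving ray and the minimum is attained at a vertex.

The binding constraints are q = 0 and -6p + 2q = -58.
Solving simultaneously gives p = 29/3, q = 0.

p = 29/3, q = 0, minimum Z = -58/3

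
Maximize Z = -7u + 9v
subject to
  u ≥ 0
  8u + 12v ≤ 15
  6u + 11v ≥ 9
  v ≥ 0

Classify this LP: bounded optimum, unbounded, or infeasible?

Vertices and Z = -7u + 9v:
  (0, 5/4) → Z = 45/4
  (0, 9/11) → Z = 81/11
  (15/8, 0) → Z = -105/8
  (3/2, 0) → Z = -21/2
The feasible region has finitely many vertices and no improving ray; the maximum is 45/4 at (0, 5/4).

bounded optimum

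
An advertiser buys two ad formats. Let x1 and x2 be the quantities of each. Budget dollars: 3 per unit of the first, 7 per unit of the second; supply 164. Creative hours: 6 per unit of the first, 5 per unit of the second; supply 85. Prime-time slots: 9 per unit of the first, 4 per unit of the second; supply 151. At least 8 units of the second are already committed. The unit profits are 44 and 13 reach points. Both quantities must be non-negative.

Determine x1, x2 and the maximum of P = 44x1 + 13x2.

x1 = 15/2, x2 = 8, maximum P = 434

Extreme points and P = 44x1 + 13x2:
  (0, 17) → P = 221
  (0, 8) → P = 104
  (15/2, 8) → P = 434

The optimum lies where 6x1 + 5x2 = 85 and x2 = 8.
Solving simultaneously gives x1 = 15/2, x2 = 8.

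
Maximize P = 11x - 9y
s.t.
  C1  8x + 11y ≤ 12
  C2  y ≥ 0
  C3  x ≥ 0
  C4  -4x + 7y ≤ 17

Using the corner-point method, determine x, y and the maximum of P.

Extreme points and P = 11x - 9y:
  (3/2, 0) → P = 33/2
  (0, 12/11) → P = -108/11
  (0, 0) → P = 0

The optimum lies where 8x + 11y = 12 and y = 0.
Solving simultaneously gives x = 3/2, y = 0.

x = 3/2, y = 0, maximum P = 33/2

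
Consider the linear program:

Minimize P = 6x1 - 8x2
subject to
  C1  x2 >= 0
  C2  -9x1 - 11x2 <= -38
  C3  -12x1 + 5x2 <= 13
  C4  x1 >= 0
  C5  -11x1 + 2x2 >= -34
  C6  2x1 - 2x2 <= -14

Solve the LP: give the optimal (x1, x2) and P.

x1 = 196/31, x2 = 551/31, minimum P = -3232/31

Vertices and P = 6x1 - 8x2:
  (196/31, 551/31) → P = -3232/31
  (22/7, 71/7) → P = -436/7
  (16/3, 37/3) → P = -200/3

The binding constraints are -12x1 + 5x2 = 13 and -11x1 + 2x2 = -34.
Solving simultaneously gives x1 = 196/31, x2 = 551/31.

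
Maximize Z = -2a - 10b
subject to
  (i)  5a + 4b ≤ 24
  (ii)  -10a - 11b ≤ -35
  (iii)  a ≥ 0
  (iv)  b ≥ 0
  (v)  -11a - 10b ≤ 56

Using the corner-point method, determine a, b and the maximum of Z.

Feasible corners and Z = -2a - 10b:
  (0, 6) → Z = -60
  (24/5, 0) → Z = -48/5
  (0, 35/11) → Z = -350/11
  (7/2, 0) → Z = -7

The binding constraints are -10a - 11b = -35 and b = 0.
Solving simultaneously gives a = 7/2, b = 0.

a = 7/2, b = 0, maximum Z = -7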